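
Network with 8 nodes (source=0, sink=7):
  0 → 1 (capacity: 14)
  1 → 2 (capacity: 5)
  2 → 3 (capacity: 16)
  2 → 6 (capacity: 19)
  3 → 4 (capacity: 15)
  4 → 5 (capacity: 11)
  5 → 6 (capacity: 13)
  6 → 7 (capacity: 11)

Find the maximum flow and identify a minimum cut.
Max flow = 5, Min cut edges: (1,2)

Maximum flow: 5
Minimum cut: (1,2)
Partition: S = [0, 1], T = [2, 3, 4, 5, 6, 7]

Max-flow min-cut theorem verified: both equal 5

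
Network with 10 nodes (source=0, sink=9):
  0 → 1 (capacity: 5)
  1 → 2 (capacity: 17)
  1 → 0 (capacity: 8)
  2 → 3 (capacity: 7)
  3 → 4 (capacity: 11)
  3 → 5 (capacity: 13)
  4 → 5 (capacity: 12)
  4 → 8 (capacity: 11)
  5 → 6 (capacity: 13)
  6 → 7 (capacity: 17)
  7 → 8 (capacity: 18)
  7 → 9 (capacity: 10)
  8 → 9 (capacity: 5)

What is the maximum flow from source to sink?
Maximum flow = 5

Max flow: 5

Flow assignment:
  0 → 1: 5/5
  1 → 2: 5/17
  2 → 3: 5/7
  3 → 4: 5/11
  4 → 8: 5/11
  8 → 9: 5/5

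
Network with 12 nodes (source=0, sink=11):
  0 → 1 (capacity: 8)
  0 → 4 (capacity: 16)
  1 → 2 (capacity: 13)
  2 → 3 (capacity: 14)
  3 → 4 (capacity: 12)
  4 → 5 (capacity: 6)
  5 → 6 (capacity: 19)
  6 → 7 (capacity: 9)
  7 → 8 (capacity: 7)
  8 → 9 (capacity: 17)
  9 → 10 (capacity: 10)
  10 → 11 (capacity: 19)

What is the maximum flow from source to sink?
Maximum flow = 6

Max flow: 6

Flow assignment:
  0 → 1: 6/8
  1 → 2: 6/13
  2 → 3: 6/14
  3 → 4: 6/12
  4 → 5: 6/6
  5 → 6: 6/19
  6 → 7: 6/9
  7 → 8: 6/7
  8 → 9: 6/17
  9 → 10: 6/10
  10 → 11: 6/19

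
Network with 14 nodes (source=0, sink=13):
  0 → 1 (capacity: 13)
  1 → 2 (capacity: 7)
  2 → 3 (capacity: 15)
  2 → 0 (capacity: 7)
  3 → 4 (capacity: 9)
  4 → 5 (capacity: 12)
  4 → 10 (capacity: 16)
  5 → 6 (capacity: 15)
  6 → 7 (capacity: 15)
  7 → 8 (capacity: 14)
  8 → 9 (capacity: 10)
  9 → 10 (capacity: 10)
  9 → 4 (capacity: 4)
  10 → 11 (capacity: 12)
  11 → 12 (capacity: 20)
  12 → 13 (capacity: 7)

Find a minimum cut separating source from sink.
Min cut value = 7, edges: (12,13)

Min cut value: 7
Partition: S = [0, 1, 2, 3, 4, 5, 6, 7, 8, 9, 10, 11, 12], T = [13]
Cut edges: (12,13)

By max-flow min-cut theorem, max flow = min cut = 7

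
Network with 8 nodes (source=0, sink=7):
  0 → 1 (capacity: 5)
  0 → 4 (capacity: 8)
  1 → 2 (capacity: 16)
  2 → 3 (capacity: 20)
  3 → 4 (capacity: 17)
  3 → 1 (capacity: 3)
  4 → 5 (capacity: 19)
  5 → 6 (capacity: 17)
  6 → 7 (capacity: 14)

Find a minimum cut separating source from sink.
Min cut value = 13, edges: (0,1), (0,4)

Min cut value: 13
Partition: S = [0], T = [1, 2, 3, 4, 5, 6, 7]
Cut edges: (0,1), (0,4)

By max-flow min-cut theorem, max flow = min cut = 13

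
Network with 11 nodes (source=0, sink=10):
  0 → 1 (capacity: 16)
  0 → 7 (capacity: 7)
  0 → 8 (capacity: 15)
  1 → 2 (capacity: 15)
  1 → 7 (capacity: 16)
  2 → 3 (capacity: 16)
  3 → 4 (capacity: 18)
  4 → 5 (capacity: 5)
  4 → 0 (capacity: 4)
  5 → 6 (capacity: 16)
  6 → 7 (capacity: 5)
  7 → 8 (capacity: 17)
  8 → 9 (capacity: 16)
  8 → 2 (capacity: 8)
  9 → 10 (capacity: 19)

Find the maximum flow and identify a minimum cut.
Max flow = 16, Min cut edges: (8,9)

Maximum flow: 16
Minimum cut: (8,9)
Partition: S = [0, 1, 2, 3, 4, 5, 6, 7, 8], T = [9, 10]

Max-flow min-cut theorem verified: both equal 16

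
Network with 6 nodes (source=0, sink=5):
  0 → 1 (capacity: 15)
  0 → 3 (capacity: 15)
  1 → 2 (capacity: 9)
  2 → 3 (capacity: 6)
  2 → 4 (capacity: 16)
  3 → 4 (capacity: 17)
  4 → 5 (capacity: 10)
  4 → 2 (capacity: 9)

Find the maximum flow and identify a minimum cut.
Max flow = 10, Min cut edges: (4,5)

Maximum flow: 10
Minimum cut: (4,5)
Partition: S = [0, 1, 2, 3, 4], T = [5]

Max-flow min-cut theorem verified: both equal 10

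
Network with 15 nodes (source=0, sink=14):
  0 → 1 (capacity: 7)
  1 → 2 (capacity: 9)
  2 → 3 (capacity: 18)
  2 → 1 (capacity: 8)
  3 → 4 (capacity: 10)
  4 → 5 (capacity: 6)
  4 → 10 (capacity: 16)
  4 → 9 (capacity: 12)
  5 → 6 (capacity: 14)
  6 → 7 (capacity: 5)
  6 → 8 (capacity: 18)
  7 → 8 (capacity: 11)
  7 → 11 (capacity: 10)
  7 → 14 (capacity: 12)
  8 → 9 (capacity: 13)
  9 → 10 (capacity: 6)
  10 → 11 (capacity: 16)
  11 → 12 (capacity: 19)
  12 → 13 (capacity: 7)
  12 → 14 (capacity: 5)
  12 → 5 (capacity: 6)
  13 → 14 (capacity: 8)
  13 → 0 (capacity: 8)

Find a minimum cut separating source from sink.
Min cut value = 7, edges: (0,1)

Min cut value: 7
Partition: S = [0], T = [1, 2, 3, 4, 5, 6, 7, 8, 9, 10, 11, 12, 13, 14]
Cut edges: (0,1)

By max-flow min-cut theorem, max flow = min cut = 7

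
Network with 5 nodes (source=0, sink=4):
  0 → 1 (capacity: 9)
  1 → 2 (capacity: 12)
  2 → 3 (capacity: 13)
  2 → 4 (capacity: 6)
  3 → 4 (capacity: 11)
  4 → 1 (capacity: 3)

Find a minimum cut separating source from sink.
Min cut value = 9, edges: (0,1)

Min cut value: 9
Partition: S = [0], T = [1, 2, 3, 4]
Cut edges: (0,1)

By max-flow min-cut theorem, max flow = min cut = 9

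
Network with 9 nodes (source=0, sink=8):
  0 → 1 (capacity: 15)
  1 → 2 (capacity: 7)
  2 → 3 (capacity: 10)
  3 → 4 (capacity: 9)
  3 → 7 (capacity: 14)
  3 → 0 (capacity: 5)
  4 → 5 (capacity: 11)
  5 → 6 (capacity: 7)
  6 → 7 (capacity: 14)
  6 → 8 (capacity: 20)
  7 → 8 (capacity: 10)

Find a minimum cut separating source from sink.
Min cut value = 7, edges: (1,2)

Min cut value: 7
Partition: S = [0, 1], T = [2, 3, 4, 5, 6, 7, 8]
Cut edges: (1,2)

By max-flow min-cut theorem, max flow = min cut = 7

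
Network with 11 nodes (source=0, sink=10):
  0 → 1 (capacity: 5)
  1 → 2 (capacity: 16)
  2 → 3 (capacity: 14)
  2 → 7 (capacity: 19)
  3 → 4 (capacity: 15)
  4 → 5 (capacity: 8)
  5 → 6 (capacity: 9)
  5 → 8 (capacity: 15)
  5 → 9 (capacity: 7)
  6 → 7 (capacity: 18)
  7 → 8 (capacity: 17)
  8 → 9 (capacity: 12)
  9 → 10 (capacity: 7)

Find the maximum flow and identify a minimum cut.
Max flow = 5, Min cut edges: (0,1)

Maximum flow: 5
Minimum cut: (0,1)
Partition: S = [0], T = [1, 2, 3, 4, 5, 6, 7, 8, 9, 10]

Max-flow min-cut theorem verified: both equal 5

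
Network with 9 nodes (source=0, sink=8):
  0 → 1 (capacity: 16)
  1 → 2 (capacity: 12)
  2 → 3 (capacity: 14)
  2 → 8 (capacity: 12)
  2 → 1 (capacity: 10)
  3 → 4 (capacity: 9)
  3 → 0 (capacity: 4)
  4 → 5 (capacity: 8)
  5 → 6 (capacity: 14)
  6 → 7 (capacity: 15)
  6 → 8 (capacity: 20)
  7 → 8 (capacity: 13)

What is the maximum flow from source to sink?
Maximum flow = 12

Max flow: 12

Flow assignment:
  0 → 1: 12/16
  1 → 2: 12/12
  2 → 8: 12/12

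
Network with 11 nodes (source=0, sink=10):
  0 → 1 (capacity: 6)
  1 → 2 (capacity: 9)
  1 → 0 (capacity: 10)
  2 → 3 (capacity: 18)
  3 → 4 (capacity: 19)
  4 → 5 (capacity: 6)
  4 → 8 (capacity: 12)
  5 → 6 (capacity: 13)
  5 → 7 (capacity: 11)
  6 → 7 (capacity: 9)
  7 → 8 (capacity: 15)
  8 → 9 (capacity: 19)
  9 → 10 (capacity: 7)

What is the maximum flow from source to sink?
Maximum flow = 6

Max flow: 6

Flow assignment:
  0 → 1: 6/6
  1 → 2: 6/9
  2 → 3: 6/18
  3 → 4: 6/19
  4 → 8: 6/12
  8 → 9: 6/19
  9 → 10: 6/7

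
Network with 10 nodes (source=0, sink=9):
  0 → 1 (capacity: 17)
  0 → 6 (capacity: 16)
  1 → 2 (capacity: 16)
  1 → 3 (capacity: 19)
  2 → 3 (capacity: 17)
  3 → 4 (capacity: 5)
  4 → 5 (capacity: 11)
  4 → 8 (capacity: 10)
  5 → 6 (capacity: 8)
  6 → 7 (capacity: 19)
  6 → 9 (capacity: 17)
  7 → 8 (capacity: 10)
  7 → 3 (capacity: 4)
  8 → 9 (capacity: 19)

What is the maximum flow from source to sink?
Maximum flow = 21

Max flow: 21

Flow assignment:
  0 → 1: 5/17
  0 → 6: 16/16
  1 → 3: 5/19
  3 → 4: 5/5
  4 → 8: 5/10
  6 → 9: 16/17
  8 → 9: 5/19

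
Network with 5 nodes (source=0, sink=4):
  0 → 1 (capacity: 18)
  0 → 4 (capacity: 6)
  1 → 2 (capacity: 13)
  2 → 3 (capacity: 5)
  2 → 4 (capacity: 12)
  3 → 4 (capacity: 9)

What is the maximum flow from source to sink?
Maximum flow = 19

Max flow: 19

Flow assignment:
  0 → 1: 13/18
  0 → 4: 6/6
  1 → 2: 13/13
  2 → 3: 1/5
  2 → 4: 12/12
  3 → 4: 1/9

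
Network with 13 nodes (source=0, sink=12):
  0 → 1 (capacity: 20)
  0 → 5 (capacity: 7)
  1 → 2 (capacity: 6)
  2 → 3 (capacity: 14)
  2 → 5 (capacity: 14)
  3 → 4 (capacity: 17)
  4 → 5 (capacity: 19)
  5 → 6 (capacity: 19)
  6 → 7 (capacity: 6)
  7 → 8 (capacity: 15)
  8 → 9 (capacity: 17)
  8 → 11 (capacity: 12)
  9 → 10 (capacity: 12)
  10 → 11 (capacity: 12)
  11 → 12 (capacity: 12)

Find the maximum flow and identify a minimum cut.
Max flow = 6, Min cut edges: (6,7)

Maximum flow: 6
Minimum cut: (6,7)
Partition: S = [0, 1, 2, 3, 4, 5, 6], T = [7, 8, 9, 10, 11, 12]

Max-flow min-cut theorem verified: both equal 6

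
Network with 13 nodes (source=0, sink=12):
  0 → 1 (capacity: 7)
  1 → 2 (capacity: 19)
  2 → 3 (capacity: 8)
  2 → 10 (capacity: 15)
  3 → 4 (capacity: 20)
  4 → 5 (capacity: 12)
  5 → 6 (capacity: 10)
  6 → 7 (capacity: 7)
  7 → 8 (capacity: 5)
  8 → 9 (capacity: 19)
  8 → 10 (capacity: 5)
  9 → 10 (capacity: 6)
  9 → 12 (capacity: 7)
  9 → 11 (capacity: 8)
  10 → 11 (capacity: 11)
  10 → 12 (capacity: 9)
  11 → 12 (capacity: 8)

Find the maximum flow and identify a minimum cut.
Max flow = 7, Min cut edges: (0,1)

Maximum flow: 7
Minimum cut: (0,1)
Partition: S = [0], T = [1, 2, 3, 4, 5, 6, 7, 8, 9, 10, 11, 12]

Max-flow min-cut theorem verified: both equal 7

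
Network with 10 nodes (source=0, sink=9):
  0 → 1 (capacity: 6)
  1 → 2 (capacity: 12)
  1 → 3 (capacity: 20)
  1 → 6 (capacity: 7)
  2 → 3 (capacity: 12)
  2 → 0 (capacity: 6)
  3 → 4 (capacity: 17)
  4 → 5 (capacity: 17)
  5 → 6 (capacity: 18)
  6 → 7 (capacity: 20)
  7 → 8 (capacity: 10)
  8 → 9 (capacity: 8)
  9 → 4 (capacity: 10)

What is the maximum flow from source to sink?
Maximum flow = 6

Max flow: 6

Flow assignment:
  0 → 1: 6/6
  1 → 6: 6/7
  6 → 7: 6/20
  7 → 8: 6/10
  8 → 9: 6/8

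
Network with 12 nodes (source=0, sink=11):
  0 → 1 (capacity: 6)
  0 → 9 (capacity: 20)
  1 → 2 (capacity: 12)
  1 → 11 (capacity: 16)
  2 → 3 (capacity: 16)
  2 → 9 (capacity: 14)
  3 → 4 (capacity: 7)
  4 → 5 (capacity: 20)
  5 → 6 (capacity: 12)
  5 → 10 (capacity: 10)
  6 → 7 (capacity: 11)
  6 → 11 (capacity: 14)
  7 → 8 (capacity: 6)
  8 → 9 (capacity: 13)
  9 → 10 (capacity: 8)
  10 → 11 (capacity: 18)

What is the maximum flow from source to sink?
Maximum flow = 14

Max flow: 14

Flow assignment:
  0 → 1: 6/6
  0 → 9: 8/20
  1 → 11: 6/16
  9 → 10: 8/8
  10 → 11: 8/18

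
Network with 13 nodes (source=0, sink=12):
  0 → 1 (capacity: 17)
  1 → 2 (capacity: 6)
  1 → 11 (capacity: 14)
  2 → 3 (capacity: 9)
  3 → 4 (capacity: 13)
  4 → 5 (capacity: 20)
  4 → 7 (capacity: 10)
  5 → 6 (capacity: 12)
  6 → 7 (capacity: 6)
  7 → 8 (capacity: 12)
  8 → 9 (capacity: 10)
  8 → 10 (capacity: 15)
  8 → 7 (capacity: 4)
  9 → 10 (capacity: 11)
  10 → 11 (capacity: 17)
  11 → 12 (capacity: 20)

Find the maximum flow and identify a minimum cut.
Max flow = 17, Min cut edges: (0,1)

Maximum flow: 17
Minimum cut: (0,1)
Partition: S = [0], T = [1, 2, 3, 4, 5, 6, 7, 8, 9, 10, 11, 12]

Max-flow min-cut theorem verified: both equal 17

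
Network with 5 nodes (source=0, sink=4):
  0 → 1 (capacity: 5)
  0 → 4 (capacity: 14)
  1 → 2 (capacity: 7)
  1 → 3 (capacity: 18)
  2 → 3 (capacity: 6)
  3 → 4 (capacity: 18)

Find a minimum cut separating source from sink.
Min cut value = 19, edges: (0,1), (0,4)

Min cut value: 19
Partition: S = [0], T = [1, 2, 3, 4]
Cut edges: (0,1), (0,4)

By max-flow min-cut theorem, max flow = min cut = 19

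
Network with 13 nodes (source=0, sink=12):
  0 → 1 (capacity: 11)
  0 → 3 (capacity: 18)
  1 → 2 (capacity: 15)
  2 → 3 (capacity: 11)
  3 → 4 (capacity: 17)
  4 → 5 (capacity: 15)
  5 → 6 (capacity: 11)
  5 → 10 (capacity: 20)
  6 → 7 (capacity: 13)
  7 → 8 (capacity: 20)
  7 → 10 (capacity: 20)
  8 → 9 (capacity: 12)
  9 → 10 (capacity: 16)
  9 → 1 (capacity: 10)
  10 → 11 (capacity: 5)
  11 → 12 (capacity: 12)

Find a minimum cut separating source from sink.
Min cut value = 5, edges: (10,11)

Min cut value: 5
Partition: S = [0, 1, 2, 3, 4, 5, 6, 7, 8, 9, 10], T = [11, 12]
Cut edges: (10,11)

By max-flow min-cut theorem, max flow = min cut = 5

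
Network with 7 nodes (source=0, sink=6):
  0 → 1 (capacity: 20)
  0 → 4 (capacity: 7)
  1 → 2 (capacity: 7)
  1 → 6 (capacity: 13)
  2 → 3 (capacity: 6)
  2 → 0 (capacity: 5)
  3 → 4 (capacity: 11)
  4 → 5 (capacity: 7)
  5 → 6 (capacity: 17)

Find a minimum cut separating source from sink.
Min cut value = 20, edges: (1,6), (4,5)

Min cut value: 20
Partition: S = [0, 1, 2, 3, 4], T = [5, 6]
Cut edges: (1,6), (4,5)

By max-flow min-cut theorem, max flow = min cut = 20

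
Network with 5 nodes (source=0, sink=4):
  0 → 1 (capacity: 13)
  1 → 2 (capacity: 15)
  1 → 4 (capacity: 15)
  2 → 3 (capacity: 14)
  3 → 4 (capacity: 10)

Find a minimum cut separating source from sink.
Min cut value = 13, edges: (0,1)

Min cut value: 13
Partition: S = [0], T = [1, 2, 3, 4]
Cut edges: (0,1)

By max-flow min-cut theorem, max flow = min cut = 13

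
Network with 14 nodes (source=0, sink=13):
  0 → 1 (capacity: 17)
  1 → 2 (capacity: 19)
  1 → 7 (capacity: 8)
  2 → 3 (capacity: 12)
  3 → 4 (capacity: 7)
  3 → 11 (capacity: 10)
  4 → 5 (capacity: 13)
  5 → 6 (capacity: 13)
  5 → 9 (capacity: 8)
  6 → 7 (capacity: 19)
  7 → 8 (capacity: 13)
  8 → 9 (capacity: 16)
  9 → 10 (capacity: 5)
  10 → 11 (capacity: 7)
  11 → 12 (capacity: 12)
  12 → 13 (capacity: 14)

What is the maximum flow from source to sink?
Maximum flow = 12

Max flow: 12

Flow assignment:
  0 → 1: 12/17
  1 → 2: 9/19
  1 → 7: 3/8
  2 → 3: 9/12
  3 → 4: 2/7
  3 → 11: 7/10
  4 → 5: 2/13
  5 → 6: 2/13
  6 → 7: 2/19
  7 → 8: 5/13
  8 → 9: 5/16
  9 → 10: 5/5
  10 → 11: 5/7
  11 → 12: 12/12
  12 → 13: 12/14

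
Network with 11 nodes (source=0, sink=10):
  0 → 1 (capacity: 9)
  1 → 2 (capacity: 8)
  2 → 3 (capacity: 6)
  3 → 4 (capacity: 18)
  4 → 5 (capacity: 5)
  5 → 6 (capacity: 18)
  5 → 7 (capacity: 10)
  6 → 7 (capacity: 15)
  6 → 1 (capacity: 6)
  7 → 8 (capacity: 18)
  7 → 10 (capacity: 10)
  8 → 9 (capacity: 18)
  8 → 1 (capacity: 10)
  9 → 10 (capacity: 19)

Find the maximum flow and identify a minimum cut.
Max flow = 5, Min cut edges: (4,5)

Maximum flow: 5
Minimum cut: (4,5)
Partition: S = [0, 1, 2, 3, 4], T = [5, 6, 7, 8, 9, 10]

Max-flow min-cut theorem verified: both equal 5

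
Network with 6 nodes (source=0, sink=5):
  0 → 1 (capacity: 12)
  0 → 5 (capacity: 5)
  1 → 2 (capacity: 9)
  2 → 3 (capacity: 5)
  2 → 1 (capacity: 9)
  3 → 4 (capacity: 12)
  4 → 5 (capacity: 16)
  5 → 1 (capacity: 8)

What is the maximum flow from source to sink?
Maximum flow = 10

Max flow: 10

Flow assignment:
  0 → 1: 5/12
  0 → 5: 5/5
  1 → 2: 5/9
  2 → 3: 5/5
  3 → 4: 5/12
  4 → 5: 5/16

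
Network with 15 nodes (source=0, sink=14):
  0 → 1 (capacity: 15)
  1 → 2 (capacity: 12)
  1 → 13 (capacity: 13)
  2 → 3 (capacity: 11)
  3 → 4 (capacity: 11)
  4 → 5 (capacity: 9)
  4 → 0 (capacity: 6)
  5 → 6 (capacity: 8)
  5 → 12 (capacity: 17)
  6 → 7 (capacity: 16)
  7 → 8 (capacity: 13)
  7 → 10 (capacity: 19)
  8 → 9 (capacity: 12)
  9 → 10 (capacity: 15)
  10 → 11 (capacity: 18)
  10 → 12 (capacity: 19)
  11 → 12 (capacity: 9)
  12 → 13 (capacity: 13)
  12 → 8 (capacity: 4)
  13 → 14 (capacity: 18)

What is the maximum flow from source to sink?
Maximum flow = 15

Max flow: 15

Flow assignment:
  0 → 1: 15/15
  1 → 2: 2/12
  1 → 13: 13/13
  2 → 3: 2/11
  3 → 4: 2/11
  4 → 5: 2/9
  5 → 12: 2/17
  12 → 13: 2/13
  13 → 14: 15/18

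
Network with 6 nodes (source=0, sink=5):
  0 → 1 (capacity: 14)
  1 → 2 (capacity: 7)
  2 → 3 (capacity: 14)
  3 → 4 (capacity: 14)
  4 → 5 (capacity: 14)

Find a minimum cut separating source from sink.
Min cut value = 7, edges: (1,2)

Min cut value: 7
Partition: S = [0, 1], T = [2, 3, 4, 5]
Cut edges: (1,2)

By max-flow min-cut theorem, max flow = min cut = 7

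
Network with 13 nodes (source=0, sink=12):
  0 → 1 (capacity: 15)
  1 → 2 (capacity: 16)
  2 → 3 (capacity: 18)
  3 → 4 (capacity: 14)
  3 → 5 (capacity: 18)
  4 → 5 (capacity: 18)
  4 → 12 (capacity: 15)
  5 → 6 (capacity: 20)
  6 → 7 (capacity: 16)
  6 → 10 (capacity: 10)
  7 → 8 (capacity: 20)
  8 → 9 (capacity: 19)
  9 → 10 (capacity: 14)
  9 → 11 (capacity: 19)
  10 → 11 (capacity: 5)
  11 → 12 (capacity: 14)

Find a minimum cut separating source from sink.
Min cut value = 15, edges: (0,1)

Min cut value: 15
Partition: S = [0], T = [1, 2, 3, 4, 5, 6, 7, 8, 9, 10, 11, 12]
Cut edges: (0,1)

By max-flow min-cut theorem, max flow = min cut = 15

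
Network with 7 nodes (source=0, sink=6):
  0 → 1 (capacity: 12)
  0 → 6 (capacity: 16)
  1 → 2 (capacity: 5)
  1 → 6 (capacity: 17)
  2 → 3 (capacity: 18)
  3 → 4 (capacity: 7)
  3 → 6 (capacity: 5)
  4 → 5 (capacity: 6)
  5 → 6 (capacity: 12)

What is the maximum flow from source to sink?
Maximum flow = 28

Max flow: 28

Flow assignment:
  0 → 1: 12/12
  0 → 6: 16/16
  1 → 6: 12/17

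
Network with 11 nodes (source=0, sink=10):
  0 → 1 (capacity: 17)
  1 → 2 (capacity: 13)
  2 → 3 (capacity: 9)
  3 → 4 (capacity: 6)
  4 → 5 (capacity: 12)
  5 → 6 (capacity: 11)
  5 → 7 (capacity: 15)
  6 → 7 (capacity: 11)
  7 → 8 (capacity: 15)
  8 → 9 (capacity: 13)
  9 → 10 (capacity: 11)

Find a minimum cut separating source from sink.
Min cut value = 6, edges: (3,4)

Min cut value: 6
Partition: S = [0, 1, 2, 3], T = [4, 5, 6, 7, 8, 9, 10]
Cut edges: (3,4)

By max-flow min-cut theorem, max flow = min cut = 6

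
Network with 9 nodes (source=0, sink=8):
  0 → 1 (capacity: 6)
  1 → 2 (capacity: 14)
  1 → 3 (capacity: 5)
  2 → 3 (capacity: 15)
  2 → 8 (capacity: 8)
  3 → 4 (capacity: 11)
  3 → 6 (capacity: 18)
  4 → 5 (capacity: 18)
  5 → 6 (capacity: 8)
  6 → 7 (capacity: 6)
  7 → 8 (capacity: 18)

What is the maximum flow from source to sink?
Maximum flow = 6

Max flow: 6

Flow assignment:
  0 → 1: 6/6
  1 → 2: 6/14
  2 → 8: 6/8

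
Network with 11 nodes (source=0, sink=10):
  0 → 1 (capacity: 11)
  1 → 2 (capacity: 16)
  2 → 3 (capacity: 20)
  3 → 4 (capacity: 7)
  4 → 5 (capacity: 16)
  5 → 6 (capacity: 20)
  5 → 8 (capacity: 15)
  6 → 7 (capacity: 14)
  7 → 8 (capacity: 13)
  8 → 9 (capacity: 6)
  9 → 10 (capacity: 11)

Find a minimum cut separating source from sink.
Min cut value = 6, edges: (8,9)

Min cut value: 6
Partition: S = [0, 1, 2, 3, 4, 5, 6, 7, 8], T = [9, 10]
Cut edges: (8,9)

By max-flow min-cut theorem, max flow = min cut = 6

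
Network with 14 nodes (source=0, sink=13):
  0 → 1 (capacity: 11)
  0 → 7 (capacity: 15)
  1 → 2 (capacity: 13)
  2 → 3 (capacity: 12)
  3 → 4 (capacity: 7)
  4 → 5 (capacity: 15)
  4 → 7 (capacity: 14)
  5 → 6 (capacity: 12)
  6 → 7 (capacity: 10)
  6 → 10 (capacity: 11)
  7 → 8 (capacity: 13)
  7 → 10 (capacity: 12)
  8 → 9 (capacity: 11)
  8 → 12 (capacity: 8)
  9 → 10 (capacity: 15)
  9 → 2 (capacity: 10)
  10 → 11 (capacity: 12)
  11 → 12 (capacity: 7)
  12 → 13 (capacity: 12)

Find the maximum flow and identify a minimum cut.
Max flow = 12, Min cut edges: (12,13)

Maximum flow: 12
Minimum cut: (12,13)
Partition: S = [0, 1, 2, 3, 4, 5, 6, 7, 8, 9, 10, 11, 12], T = [13]

Max-flow min-cut theorem verified: both equal 12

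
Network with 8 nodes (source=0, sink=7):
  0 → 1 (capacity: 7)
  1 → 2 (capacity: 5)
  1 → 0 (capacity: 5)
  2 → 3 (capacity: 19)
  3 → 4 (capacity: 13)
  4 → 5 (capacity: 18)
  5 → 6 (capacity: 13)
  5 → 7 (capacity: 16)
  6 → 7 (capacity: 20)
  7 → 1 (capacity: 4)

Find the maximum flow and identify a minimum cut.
Max flow = 5, Min cut edges: (1,2)

Maximum flow: 5
Minimum cut: (1,2)
Partition: S = [0, 1], T = [2, 3, 4, 5, 6, 7]

Max-flow min-cut theorem verified: both equal 5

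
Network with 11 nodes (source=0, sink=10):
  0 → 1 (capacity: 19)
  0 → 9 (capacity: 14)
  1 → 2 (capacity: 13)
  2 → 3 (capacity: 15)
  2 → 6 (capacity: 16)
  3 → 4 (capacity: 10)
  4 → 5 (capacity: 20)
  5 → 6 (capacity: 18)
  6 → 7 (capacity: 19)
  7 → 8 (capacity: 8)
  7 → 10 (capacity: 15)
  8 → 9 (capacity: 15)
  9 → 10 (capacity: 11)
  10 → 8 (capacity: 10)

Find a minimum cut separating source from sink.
Min cut value = 24, edges: (1,2), (9,10)

Min cut value: 24
Partition: S = [0, 1, 8, 9], T = [2, 3, 4, 5, 6, 7, 10]
Cut edges: (1,2), (9,10)

By max-flow min-cut theorem, max flow = min cut = 24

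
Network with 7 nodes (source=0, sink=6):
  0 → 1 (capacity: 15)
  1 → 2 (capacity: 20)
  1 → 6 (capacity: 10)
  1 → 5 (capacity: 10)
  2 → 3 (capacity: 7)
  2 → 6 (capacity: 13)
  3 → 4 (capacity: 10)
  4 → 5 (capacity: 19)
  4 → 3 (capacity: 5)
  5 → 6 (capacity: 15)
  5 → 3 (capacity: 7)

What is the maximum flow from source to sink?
Maximum flow = 15

Max flow: 15

Flow assignment:
  0 → 1: 15/15
  1 → 2: 5/20
  1 → 6: 10/10
  2 → 6: 5/13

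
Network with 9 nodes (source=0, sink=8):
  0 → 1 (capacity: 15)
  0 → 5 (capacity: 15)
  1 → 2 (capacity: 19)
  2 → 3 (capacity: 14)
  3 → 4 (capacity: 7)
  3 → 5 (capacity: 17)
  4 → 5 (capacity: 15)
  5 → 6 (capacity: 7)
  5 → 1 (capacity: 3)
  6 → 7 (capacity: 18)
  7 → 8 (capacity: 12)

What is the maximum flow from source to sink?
Maximum flow = 7

Max flow: 7

Flow assignment:
  0 → 1: 7/15
  1 → 2: 10/19
  2 → 3: 10/14
  3 → 5: 10/17
  5 → 6: 7/7
  5 → 1: 3/3
  6 → 7: 7/18
  7 → 8: 7/12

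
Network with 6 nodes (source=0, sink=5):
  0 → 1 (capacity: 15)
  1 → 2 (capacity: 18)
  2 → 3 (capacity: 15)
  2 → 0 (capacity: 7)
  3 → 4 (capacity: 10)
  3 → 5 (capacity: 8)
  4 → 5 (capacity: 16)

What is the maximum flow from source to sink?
Maximum flow = 15

Max flow: 15

Flow assignment:
  0 → 1: 15/15
  1 → 2: 15/18
  2 → 3: 15/15
  3 → 4: 7/10
  3 → 5: 8/8
  4 → 5: 7/16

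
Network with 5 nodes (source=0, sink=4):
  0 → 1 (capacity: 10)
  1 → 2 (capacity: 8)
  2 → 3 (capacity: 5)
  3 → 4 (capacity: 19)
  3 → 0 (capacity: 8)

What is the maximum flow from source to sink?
Maximum flow = 5

Max flow: 5

Flow assignment:
  0 → 1: 5/10
  1 → 2: 5/8
  2 → 3: 5/5
  3 → 4: 5/19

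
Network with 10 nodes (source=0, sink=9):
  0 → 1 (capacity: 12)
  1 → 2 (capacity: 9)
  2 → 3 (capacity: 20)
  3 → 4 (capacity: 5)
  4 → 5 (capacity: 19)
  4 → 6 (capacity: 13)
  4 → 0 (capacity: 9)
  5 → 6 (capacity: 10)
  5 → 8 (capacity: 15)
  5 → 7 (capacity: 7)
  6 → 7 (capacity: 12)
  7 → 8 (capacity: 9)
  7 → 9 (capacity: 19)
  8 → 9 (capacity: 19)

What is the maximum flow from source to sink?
Maximum flow = 5

Max flow: 5

Flow assignment:
  0 → 1: 5/12
  1 → 2: 5/9
  2 → 3: 5/20
  3 → 4: 5/5
  4 → 5: 5/19
  5 → 8: 5/15
  8 → 9: 5/19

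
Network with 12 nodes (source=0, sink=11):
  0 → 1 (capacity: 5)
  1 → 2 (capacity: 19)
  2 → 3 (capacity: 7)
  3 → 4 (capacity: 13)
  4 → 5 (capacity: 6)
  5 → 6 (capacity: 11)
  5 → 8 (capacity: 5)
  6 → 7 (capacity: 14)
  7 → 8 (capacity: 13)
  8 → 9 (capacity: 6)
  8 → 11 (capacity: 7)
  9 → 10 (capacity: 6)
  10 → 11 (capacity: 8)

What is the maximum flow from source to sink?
Maximum flow = 5

Max flow: 5

Flow assignment:
  0 → 1: 5/5
  1 → 2: 5/19
  2 → 3: 5/7
  3 → 4: 5/13
  4 → 5: 5/6
  5 → 8: 5/5
  8 → 11: 5/7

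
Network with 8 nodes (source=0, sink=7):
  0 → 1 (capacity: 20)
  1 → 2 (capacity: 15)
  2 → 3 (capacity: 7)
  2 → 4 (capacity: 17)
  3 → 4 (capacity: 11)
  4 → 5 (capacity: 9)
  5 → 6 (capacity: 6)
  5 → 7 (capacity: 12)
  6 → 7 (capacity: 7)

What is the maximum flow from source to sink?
Maximum flow = 9

Max flow: 9

Flow assignment:
  0 → 1: 9/20
  1 → 2: 9/15
  2 → 4: 9/17
  4 → 5: 9/9
  5 → 7: 9/12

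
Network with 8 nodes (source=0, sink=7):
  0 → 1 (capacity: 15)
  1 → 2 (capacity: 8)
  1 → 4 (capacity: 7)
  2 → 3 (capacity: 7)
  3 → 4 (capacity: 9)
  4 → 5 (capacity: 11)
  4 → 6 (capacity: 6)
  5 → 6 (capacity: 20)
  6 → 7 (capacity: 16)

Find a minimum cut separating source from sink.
Min cut value = 14, edges: (1,4), (2,3)

Min cut value: 14
Partition: S = [0, 1, 2], T = [3, 4, 5, 6, 7]
Cut edges: (1,4), (2,3)

By max-flow min-cut theorem, max flow = min cut = 14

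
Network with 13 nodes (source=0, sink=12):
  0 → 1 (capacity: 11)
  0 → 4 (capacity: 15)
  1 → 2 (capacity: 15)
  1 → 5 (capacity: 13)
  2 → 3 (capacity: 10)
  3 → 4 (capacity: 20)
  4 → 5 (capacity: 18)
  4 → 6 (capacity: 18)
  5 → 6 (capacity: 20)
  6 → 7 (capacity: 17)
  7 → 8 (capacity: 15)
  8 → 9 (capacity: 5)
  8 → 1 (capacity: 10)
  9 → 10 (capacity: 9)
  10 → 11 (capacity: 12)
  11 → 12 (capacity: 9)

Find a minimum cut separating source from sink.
Min cut value = 5, edges: (8,9)

Min cut value: 5
Partition: S = [0, 1, 2, 3, 4, 5, 6, 7, 8], T = [9, 10, 11, 12]
Cut edges: (8,9)

By max-flow min-cut theorem, max flow = min cut = 5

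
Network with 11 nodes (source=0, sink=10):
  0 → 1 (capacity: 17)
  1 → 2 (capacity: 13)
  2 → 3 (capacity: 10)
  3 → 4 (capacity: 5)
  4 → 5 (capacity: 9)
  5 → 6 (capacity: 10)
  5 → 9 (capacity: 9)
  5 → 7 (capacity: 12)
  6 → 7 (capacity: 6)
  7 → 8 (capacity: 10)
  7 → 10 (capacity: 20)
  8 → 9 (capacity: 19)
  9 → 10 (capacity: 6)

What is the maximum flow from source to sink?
Maximum flow = 5

Max flow: 5

Flow assignment:
  0 → 1: 5/17
  1 → 2: 5/13
  2 → 3: 5/10
  3 → 4: 5/5
  4 → 5: 5/9
  5 → 9: 5/9
  9 → 10: 5/6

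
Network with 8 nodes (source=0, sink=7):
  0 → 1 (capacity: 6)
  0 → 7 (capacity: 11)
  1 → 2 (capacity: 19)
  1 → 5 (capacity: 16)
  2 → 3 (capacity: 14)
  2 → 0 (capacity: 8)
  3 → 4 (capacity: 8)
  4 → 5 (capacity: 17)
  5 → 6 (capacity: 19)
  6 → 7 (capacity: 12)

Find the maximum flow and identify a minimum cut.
Max flow = 17, Min cut edges: (0,1), (0,7)

Maximum flow: 17
Minimum cut: (0,1), (0,7)
Partition: S = [0], T = [1, 2, 3, 4, 5, 6, 7]

Max-flow min-cut theorem verified: both equal 17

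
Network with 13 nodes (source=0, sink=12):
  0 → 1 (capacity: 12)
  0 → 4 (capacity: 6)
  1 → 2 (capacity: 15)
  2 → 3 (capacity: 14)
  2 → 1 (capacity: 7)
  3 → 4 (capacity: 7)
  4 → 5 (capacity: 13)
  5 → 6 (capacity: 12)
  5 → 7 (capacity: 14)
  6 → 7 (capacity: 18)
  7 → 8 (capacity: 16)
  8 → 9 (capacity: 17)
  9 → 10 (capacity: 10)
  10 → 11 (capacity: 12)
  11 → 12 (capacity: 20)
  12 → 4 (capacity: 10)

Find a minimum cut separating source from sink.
Min cut value = 10, edges: (9,10)

Min cut value: 10
Partition: S = [0, 1, 2, 3, 4, 5, 6, 7, 8, 9], T = [10, 11, 12]
Cut edges: (9,10)

By max-flow min-cut theorem, max flow = min cut = 10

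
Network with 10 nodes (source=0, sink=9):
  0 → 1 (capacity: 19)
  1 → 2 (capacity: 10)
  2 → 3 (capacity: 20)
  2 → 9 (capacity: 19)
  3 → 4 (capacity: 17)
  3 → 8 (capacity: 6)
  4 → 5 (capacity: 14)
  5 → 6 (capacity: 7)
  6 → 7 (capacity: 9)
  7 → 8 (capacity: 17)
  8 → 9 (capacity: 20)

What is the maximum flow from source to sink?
Maximum flow = 10

Max flow: 10

Flow assignment:
  0 → 1: 10/19
  1 → 2: 10/10
  2 → 9: 10/19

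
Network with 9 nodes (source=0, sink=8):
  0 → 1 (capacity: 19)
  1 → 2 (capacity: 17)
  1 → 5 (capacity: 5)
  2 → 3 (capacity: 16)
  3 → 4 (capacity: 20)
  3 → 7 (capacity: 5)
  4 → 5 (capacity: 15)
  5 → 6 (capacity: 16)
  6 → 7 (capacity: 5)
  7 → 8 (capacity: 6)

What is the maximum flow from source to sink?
Maximum flow = 6

Max flow: 6

Flow assignment:
  0 → 1: 6/19
  1 → 2: 6/17
  2 → 3: 6/16
  3 → 4: 5/20
  3 → 7: 1/5
  4 → 5: 5/15
  5 → 6: 5/16
  6 → 7: 5/5
  7 → 8: 6/6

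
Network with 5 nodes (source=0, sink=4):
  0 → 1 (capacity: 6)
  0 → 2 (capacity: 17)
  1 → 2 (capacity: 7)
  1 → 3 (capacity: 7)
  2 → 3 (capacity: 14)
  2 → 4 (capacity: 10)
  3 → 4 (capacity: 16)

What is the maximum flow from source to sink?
Maximum flow = 23

Max flow: 23

Flow assignment:
  0 → 1: 6/6
  0 → 2: 17/17
  1 → 2: 6/7
  2 → 3: 13/14
  2 → 4: 10/10
  3 → 4: 13/16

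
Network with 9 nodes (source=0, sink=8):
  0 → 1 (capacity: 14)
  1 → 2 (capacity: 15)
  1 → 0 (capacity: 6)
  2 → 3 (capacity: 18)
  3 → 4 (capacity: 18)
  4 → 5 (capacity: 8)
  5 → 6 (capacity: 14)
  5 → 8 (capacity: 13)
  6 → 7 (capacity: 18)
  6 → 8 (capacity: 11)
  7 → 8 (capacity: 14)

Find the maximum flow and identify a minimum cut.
Max flow = 8, Min cut edges: (4,5)

Maximum flow: 8
Minimum cut: (4,5)
Partition: S = [0, 1, 2, 3, 4], T = [5, 6, 7, 8]

Max-flow min-cut theorem verified: both equal 8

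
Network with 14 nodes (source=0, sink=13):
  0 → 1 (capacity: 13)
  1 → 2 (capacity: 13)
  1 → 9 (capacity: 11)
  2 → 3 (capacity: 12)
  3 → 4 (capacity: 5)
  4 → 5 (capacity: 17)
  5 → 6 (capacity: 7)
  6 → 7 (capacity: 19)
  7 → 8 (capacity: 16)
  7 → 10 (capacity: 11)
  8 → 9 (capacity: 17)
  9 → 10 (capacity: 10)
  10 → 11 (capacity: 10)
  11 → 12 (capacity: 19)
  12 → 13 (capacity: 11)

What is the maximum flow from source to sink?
Maximum flow = 10

Max flow: 10

Flow assignment:
  0 → 1: 10/13
  1 → 2: 3/13
  1 → 9: 7/11
  2 → 3: 3/12
  3 → 4: 3/5
  4 → 5: 3/17
  5 → 6: 3/7
  6 → 7: 3/19
  7 → 10: 3/11
  9 → 10: 7/10
  10 → 11: 10/10
  11 → 12: 10/19
  12 → 13: 10/11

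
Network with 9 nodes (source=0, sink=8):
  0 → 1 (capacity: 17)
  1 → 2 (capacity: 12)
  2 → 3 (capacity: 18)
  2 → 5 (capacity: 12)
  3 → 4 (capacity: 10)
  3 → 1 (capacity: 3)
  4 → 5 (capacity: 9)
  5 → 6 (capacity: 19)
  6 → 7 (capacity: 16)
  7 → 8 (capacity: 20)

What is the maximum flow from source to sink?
Maximum flow = 12

Max flow: 12

Flow assignment:
  0 → 1: 12/17
  1 → 2: 12/12
  2 → 5: 12/12
  5 → 6: 12/19
  6 → 7: 12/16
  7 → 8: 12/20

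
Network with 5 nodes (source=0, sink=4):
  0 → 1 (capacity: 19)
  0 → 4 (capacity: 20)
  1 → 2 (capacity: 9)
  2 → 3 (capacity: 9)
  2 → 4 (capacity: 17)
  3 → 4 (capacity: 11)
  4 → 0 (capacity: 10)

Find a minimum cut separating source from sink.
Min cut value = 29, edges: (0,4), (1,2)

Min cut value: 29
Partition: S = [0, 1], T = [2, 3, 4]
Cut edges: (0,4), (1,2)

By max-flow min-cut theorem, max flow = min cut = 29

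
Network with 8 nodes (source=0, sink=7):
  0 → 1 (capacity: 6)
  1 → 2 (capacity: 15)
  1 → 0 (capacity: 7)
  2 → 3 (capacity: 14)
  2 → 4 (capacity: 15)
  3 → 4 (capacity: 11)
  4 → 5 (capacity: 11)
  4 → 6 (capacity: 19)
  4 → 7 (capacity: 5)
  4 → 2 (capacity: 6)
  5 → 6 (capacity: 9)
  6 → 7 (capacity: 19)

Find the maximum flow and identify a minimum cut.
Max flow = 6, Min cut edges: (0,1)

Maximum flow: 6
Minimum cut: (0,1)
Partition: S = [0], T = [1, 2, 3, 4, 5, 6, 7]

Max-flow min-cut theorem verified: both equal 6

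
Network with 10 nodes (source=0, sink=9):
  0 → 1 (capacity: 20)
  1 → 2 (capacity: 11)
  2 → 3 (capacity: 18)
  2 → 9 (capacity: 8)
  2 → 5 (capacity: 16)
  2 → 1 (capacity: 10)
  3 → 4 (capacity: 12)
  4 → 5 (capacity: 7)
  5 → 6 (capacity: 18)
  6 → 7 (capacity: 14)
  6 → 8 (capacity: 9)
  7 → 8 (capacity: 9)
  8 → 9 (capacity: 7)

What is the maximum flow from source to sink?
Maximum flow = 11

Max flow: 11

Flow assignment:
  0 → 1: 11/20
  1 → 2: 11/11
  2 → 9: 8/8
  2 → 5: 3/16
  5 → 6: 3/18
  6 → 8: 3/9
  8 → 9: 3/7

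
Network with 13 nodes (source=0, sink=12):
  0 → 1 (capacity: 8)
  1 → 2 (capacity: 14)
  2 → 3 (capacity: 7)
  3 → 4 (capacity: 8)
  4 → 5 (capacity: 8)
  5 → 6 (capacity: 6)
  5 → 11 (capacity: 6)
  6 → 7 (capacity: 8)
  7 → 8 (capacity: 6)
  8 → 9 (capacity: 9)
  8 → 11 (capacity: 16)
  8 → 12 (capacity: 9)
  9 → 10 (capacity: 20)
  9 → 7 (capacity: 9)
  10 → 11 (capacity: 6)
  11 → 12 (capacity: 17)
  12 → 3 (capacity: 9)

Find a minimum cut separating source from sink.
Min cut value = 7, edges: (2,3)

Min cut value: 7
Partition: S = [0, 1, 2], T = [3, 4, 5, 6, 7, 8, 9, 10, 11, 12]
Cut edges: (2,3)

By max-flow min-cut theorem, max flow = min cut = 7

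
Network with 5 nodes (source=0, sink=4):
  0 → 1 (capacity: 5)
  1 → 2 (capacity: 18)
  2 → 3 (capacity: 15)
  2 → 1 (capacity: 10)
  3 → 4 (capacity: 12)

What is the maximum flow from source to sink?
Maximum flow = 5

Max flow: 5

Flow assignment:
  0 → 1: 5/5
  1 → 2: 5/18
  2 → 3: 5/15
  3 → 4: 5/12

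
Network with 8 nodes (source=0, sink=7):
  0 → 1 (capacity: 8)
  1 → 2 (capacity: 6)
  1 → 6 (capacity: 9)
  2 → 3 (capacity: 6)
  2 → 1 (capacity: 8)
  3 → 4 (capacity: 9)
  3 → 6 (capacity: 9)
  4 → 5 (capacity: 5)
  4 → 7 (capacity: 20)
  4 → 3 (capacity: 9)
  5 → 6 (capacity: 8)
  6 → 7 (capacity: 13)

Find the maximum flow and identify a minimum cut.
Max flow = 8, Min cut edges: (0,1)

Maximum flow: 8
Minimum cut: (0,1)
Partition: S = [0], T = [1, 2, 3, 4, 5, 6, 7]

Max-flow min-cut theorem verified: both equal 8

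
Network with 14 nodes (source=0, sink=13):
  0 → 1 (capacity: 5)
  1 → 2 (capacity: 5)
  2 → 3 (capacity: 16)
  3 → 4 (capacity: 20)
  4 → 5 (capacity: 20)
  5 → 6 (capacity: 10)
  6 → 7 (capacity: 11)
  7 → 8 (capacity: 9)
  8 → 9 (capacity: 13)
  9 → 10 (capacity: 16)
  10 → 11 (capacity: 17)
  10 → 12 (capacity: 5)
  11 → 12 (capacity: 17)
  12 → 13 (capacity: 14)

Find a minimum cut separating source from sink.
Min cut value = 5, edges: (1,2)

Min cut value: 5
Partition: S = [0, 1], T = [2, 3, 4, 5, 6, 7, 8, 9, 10, 11, 12, 13]
Cut edges: (1,2)

By max-flow min-cut theorem, max flow = min cut = 5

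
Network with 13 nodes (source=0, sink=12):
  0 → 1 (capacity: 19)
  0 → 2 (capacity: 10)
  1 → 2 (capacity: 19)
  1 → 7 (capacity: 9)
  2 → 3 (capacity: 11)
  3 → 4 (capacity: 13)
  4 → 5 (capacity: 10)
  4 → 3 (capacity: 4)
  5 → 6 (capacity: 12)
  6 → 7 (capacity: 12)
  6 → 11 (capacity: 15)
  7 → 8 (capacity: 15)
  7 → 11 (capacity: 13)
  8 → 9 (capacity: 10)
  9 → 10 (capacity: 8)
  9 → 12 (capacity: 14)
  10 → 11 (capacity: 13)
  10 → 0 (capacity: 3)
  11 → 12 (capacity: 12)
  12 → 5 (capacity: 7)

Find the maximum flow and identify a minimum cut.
Max flow = 19, Min cut edges: (1,7), (4,5)

Maximum flow: 19
Minimum cut: (1,7), (4,5)
Partition: S = [0, 1, 2, 3, 4], T = [5, 6, 7, 8, 9, 10, 11, 12]

Max-flow min-cut theorem verified: both equal 19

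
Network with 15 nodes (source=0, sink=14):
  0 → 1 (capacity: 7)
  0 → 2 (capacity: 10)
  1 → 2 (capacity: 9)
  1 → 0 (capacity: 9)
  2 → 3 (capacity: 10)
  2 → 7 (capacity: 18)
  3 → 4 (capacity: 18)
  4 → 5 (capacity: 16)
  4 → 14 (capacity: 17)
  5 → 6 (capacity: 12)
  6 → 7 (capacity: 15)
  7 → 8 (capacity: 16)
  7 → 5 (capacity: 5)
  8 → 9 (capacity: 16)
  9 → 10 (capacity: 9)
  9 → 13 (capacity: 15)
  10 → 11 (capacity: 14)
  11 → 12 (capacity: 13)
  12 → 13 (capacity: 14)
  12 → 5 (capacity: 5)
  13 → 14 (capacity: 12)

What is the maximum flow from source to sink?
Maximum flow = 17

Max flow: 17

Flow assignment:
  0 → 1: 7/7
  0 → 2: 10/10
  1 → 2: 7/9
  2 → 3: 10/10
  2 → 7: 7/18
  3 → 4: 10/18
  4 → 14: 10/17
  7 → 8: 7/16
  8 → 9: 7/16
  9 → 13: 7/15
  13 → 14: 7/12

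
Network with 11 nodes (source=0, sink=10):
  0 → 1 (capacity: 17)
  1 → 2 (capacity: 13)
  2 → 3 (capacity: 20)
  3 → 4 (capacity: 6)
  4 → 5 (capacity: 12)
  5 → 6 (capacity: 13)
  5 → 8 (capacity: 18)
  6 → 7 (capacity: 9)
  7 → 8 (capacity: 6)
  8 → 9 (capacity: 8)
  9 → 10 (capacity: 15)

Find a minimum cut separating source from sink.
Min cut value = 6, edges: (3,4)

Min cut value: 6
Partition: S = [0, 1, 2, 3], T = [4, 5, 6, 7, 8, 9, 10]
Cut edges: (3,4)

By max-flow min-cut theorem, max flow = min cut = 6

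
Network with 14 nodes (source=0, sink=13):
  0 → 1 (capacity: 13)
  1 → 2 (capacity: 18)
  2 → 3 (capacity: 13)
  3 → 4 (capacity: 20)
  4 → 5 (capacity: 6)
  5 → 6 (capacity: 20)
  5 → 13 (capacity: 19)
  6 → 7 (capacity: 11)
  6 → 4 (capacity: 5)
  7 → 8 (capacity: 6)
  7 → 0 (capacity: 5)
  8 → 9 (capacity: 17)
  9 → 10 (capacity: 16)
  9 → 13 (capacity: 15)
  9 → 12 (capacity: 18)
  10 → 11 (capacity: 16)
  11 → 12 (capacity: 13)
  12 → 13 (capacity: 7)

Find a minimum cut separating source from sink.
Min cut value = 6, edges: (4,5)

Min cut value: 6
Partition: S = [0, 1, 2, 3, 4], T = [5, 6, 7, 8, 9, 10, 11, 12, 13]
Cut edges: (4,5)

By max-flow min-cut theorem, max flow = min cut = 6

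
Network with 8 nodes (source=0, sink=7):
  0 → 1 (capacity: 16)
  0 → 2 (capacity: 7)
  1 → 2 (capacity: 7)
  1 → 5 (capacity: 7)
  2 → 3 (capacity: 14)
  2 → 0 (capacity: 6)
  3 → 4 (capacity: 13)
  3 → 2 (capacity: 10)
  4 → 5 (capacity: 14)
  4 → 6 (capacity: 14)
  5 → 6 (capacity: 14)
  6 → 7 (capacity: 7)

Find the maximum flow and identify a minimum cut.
Max flow = 7, Min cut edges: (6,7)

Maximum flow: 7
Minimum cut: (6,7)
Partition: S = [0, 1, 2, 3, 4, 5, 6], T = [7]

Max-flow min-cut theorem verified: both equal 7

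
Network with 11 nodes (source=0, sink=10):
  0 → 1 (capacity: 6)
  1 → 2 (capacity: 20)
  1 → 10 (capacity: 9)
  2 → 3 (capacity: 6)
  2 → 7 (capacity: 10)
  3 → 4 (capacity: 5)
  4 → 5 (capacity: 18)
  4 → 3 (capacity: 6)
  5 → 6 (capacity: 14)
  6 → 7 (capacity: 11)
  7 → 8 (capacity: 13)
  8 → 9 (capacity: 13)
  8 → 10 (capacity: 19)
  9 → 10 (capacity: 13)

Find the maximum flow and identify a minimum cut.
Max flow = 6, Min cut edges: (0,1)

Maximum flow: 6
Minimum cut: (0,1)
Partition: S = [0], T = [1, 2, 3, 4, 5, 6, 7, 8, 9, 10]

Max-flow min-cut theorem verified: both equal 6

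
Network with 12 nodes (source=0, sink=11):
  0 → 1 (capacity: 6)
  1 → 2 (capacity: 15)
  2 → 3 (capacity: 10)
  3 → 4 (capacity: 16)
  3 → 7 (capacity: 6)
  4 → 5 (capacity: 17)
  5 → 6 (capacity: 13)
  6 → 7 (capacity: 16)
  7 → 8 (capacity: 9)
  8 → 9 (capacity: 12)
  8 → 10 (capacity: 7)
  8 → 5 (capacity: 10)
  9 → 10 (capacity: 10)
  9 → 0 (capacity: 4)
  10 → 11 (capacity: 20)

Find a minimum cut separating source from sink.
Min cut value = 6, edges: (0,1)

Min cut value: 6
Partition: S = [0], T = [1, 2, 3, 4, 5, 6, 7, 8, 9, 10, 11]
Cut edges: (0,1)

By max-flow min-cut theorem, max flow = min cut = 6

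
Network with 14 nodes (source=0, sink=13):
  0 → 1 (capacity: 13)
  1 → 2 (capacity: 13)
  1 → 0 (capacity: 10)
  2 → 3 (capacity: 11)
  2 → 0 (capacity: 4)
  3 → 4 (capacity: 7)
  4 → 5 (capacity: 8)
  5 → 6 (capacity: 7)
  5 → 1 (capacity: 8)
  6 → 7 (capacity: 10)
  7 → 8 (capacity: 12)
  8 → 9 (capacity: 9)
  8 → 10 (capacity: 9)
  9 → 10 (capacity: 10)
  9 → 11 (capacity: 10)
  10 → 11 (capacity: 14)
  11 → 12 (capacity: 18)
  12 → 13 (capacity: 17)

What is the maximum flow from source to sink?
Maximum flow = 7

Max flow: 7

Flow assignment:
  0 → 1: 11/13
  1 → 2: 11/13
  2 → 3: 7/11
  2 → 0: 4/4
  3 → 4: 7/7
  4 → 5: 7/8
  5 → 6: 7/7
  6 → 7: 7/10
  7 → 8: 7/12
  8 → 9: 7/9
  9 → 11: 7/10
  11 → 12: 7/18
  12 → 13: 7/17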